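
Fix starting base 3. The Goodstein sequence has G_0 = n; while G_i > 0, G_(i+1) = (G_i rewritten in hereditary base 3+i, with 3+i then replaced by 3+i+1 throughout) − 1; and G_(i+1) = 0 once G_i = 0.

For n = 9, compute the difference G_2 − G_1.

2

(0) 9|_3 = 3^2 ↦ 4^2|_4 = 16 ⇒ 15
(1) 15|_4 = 3·4 + 3 ↦ 3·5 + 3|_5 = 18 ⇒ 17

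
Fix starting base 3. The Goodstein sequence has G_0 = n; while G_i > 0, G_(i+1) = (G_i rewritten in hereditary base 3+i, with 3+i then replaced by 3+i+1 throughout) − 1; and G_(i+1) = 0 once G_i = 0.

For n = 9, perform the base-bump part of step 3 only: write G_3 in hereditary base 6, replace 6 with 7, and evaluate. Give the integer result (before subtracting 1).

22

9 —HB3→ 3^2 —bump→ 4^2 = 16 —(−1)→ 15
15 —HB4→ 3·4 + 3 —bump→ 3·5 + 3 = 18 —(−1)→ 17
17 —HB5→ 3·5 + 2 —bump→ 3·6 + 2 = 20 —(−1)→ 19
19 —HB6→ 3·6 + 1 —bump→ 3·7 + 1 = 22 —(−1)→ 21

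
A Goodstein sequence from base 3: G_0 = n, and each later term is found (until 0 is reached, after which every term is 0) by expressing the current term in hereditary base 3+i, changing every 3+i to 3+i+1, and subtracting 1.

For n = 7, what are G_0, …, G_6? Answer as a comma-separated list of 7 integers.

7, 8, 9, 9, 9, 9, 9

i=0: 7 = 2·3 + 1 (b=3); 3→4: 2·4 + 1 = 9; 9−1 = 8
i=1: 8 = 2·4 (b=4); 4→5: 2·5 = 10; 10−1 = 9
i=2: 9 = 5 + 4 (b=5); 5→6: 6 + 4 = 10; 10−1 = 9
i=3: 9 = 6 + 3 (b=6); 6→7: 7 + 3 = 10; 10−1 = 9
i=4: 9 = 7 + 2 (b=7); 7→8: 8 + 2 = 10; 10−1 = 9
i=5: 9 = 8 + 1 (b=8); 8→9: 9 + 1 = 10; 10−1 = 9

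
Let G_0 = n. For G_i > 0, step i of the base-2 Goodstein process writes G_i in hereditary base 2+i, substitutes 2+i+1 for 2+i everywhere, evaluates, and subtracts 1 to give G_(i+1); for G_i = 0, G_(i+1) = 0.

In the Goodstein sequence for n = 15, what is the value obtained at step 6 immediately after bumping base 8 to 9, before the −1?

G_0 = 15. HB_2(15) = 2^(2 + 1) + 2^2 + 2 + 1. Bump = 112. G_1 = 111.
G_1 = 111. HB_3(111) = 3^(3 + 1) + 3^3 + 3. Bump = 1284. G_2 = 1283.
G_2 = 1283. HB_4(1283) = 4^(4 + 1) + 4^4 + 3. Bump = 18753. G_3 = 18752.
G_3 = 18752. HB_5(18752) = 5^(5 + 1) + 5^5 + 2. Bump = 326594. G_4 = 326593.
G_4 = 326593. HB_6(326593) = 6^(6 + 1) + 6^6 + 1. Bump = 6588345. G_5 = 6588344.
G_5 = 6588344. HB_7(6588344) = 7^(7 + 1) + 7^7. Bump = 150994944. G_6 = 150994943.
G_6 = 150994943. HB_8(150994943) = 8^(8 + 1) + 7·8^7 + 7·8^6 + 7·8^5 + 7·8^4 + 7·8^3 + 7·8^2 + 7·8 + 7. Bump = 3524450281. G_7 = 3524450280.

3524450281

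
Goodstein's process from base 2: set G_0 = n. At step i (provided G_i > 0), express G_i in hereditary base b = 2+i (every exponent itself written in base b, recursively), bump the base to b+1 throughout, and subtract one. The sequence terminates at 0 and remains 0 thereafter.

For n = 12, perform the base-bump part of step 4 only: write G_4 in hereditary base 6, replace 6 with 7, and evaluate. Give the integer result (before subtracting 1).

5764911

G_0=12  [base 2] 2^(2 + 1) + 2^2  →[2↦3]→  3^(3 + 1) + 3^3 = 108  −1 ⇒ G_1=107
G_1=107  [base 3] 3^(3 + 1) + 2·3^2 + 2·3 + 2  →[3↦4]→  4^(4 + 1) + 2·4^2 + 2·4 + 2 = 1066  −1 ⇒ G_2=1065
G_2=1065  [base 4] 4^(4 + 1) + 2·4^2 + 2·4 + 1  →[4↦5]→  5^(5 + 1) + 2·5^2 + 2·5 + 1 = 15686  −1 ⇒ G_3=15685
G_3=15685  [base 5] 5^(5 + 1) + 2·5^2 + 2·5  →[5↦6]→  6^(6 + 1) + 2·6^2 + 2·6 = 280020  −1 ⇒ G_4=280019
G_4=280019  [base 6] 6^(6 + 1) + 2·6^2 + 6 + 5  →[6↦7]→  7^(7 + 1) + 2·7^2 + 7 + 5 = 5764911  −1 ⇒ G_5=5764910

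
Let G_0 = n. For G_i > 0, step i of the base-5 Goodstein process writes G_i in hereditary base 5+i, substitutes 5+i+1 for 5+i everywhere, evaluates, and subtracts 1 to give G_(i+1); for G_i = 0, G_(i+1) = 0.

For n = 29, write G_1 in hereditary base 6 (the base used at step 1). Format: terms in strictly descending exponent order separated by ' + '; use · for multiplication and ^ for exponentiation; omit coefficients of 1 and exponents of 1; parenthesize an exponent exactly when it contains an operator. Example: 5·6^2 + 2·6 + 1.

G_0=29  [base 5] 5^2 + 4  →[5↦6]→  6^2 + 4 = 40  −1 ⇒ G_1=39
G_1=39  [base 6] 6^2 + 3  →[6↦7]→  7^2 + 3 = 52  −1 ⇒ G_2=51

6^2 + 3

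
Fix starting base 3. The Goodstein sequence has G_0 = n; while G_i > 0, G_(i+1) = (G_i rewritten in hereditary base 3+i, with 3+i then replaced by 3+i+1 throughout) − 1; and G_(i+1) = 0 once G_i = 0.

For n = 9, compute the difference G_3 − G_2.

2

(0) 9|_3 = 3^2 ↦ 4^2|_4 = 16 ⇒ 15
(1) 15|_4 = 3·4 + 3 ↦ 3·5 + 3|_5 = 18 ⇒ 17
(2) 17|_5 = 3·5 + 2 ↦ 3·6 + 2|_6 = 20 ⇒ 19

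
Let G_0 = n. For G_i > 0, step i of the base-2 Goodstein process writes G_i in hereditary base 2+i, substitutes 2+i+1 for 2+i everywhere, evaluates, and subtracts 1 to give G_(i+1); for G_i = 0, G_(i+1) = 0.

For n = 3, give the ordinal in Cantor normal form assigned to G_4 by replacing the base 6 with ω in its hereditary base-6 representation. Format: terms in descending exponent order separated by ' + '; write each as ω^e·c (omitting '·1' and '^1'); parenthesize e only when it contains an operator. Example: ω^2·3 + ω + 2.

1

step 0: 3 = 2 + 1; sub 3 for 2: 3 + 1; = 4; G_1 = 4−1 = 3
step 1: 3 = 3; sub 4 for 3: 4; = 4; G_2 = 4−1 = 3
step 2: 3 = 3; sub 5 for 4: 3; = 3; G_3 = 3−1 = 2
step 3: 2 = 2; sub 6 for 5: 2; = 2; G_4 = 2−1 = 1
step 4: 1 = 1; sub 7 for 6: 1; = 1; G_5 = 1−1 = 0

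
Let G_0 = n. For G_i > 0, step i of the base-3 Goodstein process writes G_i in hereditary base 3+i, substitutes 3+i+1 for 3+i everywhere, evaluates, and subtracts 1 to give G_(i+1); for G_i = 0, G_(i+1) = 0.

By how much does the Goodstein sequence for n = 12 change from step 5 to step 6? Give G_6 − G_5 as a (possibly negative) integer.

(0) 12|_3 = 3^2 + 3 ↦ 4^2 + 4|_4 = 20 ⇒ 19
(1) 19|_4 = 4^2 + 3 ↦ 5^2 + 3|_5 = 28 ⇒ 27
(2) 27|_5 = 5^2 + 2 ↦ 6^2 + 2|_6 = 38 ⇒ 37
(3) 37|_6 = 6^2 + 1 ↦ 7^2 + 1|_7 = 50 ⇒ 49
(4) 49|_7 = 7^2 ↦ 8^2|_8 = 64 ⇒ 63
(5) 63|_8 = 7·8 + 7 ↦ 7·9 + 7|_9 = 70 ⇒ 69

6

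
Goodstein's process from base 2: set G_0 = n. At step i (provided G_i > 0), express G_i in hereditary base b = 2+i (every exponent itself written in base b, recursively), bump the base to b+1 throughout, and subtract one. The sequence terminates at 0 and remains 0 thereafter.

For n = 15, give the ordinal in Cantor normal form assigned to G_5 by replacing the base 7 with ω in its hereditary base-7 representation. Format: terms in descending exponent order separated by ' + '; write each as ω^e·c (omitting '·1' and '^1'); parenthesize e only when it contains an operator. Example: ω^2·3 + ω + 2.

i=0: 15 = 2^(2 + 1) + 2^2 + 2 + 1 (b=2); 2→3: 3^(3 + 1) + 3^3 + 3 + 1 = 112; 112−1 = 111
i=1: 111 = 3^(3 + 1) + 3^3 + 3 (b=3); 3→4: 4^(4 + 1) + 4^4 + 4 = 1284; 1284−1 = 1283
i=2: 1283 = 4^(4 + 1) + 4^4 + 3 (b=4); 4→5: 5^(5 + 1) + 5^5 + 3 = 18753; 18753−1 = 18752
i=3: 18752 = 5^(5 + 1) + 5^5 + 2 (b=5); 5→6: 6^(6 + 1) + 6^6 + 2 = 326594; 326594−1 = 326593
i=4: 326593 = 6^(6 + 1) + 6^6 + 1 (b=6); 6→7: 7^(7 + 1) + 7^7 + 1 = 6588345; 6588345−1 = 6588344
i=5: 6588344 = 7^(7 + 1) + 7^7 (b=7); 7→8: 8^(8 + 1) + 8^8 = 150994944; 150994944−1 = 150994943

ω^(ω + 1) + ω^ω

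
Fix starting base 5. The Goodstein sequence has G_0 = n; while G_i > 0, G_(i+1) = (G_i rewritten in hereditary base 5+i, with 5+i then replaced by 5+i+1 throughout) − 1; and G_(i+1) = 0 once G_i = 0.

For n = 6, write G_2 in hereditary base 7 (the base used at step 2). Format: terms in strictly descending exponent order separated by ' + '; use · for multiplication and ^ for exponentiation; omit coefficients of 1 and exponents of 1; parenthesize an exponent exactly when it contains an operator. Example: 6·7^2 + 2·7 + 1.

6

[0] 6 ≡ 5 + 1 (base 5). Lift 6: 7. −1: 6.
[1] 6 ≡ 6 (base 6). Lift 7: 7. −1: 6.
[2] 6 ≡ 6 (base 7). Lift 8: 6. −1: 5.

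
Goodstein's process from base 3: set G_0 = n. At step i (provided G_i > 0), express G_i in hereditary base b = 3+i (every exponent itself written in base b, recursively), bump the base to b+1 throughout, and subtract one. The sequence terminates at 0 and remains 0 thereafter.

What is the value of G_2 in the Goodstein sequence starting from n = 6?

[0] 6 ≡ 2·3 (base 3). Lift 4: 8. −1: 7.
[1] 7 ≡ 4 + 3 (base 4). Lift 5: 8. −1: 7.

7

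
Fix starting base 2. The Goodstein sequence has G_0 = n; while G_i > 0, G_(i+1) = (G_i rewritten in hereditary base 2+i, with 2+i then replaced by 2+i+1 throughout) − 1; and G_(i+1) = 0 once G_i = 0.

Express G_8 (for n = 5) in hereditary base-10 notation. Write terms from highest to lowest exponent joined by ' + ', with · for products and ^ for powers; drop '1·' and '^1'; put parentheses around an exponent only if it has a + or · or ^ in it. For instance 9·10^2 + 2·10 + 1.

[0] 5 ≡ 2^2 + 1 (base 2). Lift 3: 28. −1: 27.
[1] 27 ≡ 3^3 (base 3). Lift 4: 256. −1: 255.
[2] 255 ≡ 3·4^3 + 3·4^2 + 3·4 + 3 (base 4). Lift 5: 468. −1: 467.
[3] 467 ≡ 3·5^3 + 3·5^2 + 3·5 + 2 (base 5). Lift 6: 776. −1: 775.
[4] 775 ≡ 3·6^3 + 3·6^2 + 3·6 + 1 (base 6). Lift 7: 1198. −1: 1197.
[5] 1197 ≡ 3·7^3 + 3·7^2 + 3·7 (base 7). Lift 8: 1752. −1: 1751.
[6] 1751 ≡ 3·8^3 + 3·8^2 + 2·8 + 7 (base 8). Lift 9: 2455. −1: 2454.
[7] 2454 ≡ 3·9^3 + 3·9^2 + 2·9 + 6 (base 9). Lift 10: 3326. −1: 3325.
[8] 3325 ≡ 3·10^3 + 3·10^2 + 2·10 + 5 (base 10). Lift 11: 4383. −1: 4382.

3·10^3 + 3·10^2 + 2·10 + 5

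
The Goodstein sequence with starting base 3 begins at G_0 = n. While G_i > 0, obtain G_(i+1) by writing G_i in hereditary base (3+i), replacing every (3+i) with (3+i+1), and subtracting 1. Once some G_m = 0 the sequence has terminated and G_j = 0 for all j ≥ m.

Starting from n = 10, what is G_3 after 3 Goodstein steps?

i=0: 10 = 3^2 + 1 (b=3); 3→4: 4^2 + 1 = 17; 17−1 = 16
i=1: 16 = 4^2 (b=4); 4→5: 5^2 = 25; 25−1 = 24
i=2: 24 = 4·5 + 4 (b=5); 5→6: 4·6 + 4 = 28; 28−1 = 27
i=3: 27 = 4·6 + 3 (b=6); 6→7: 4·7 + 3 = 31; 31−1 = 30

27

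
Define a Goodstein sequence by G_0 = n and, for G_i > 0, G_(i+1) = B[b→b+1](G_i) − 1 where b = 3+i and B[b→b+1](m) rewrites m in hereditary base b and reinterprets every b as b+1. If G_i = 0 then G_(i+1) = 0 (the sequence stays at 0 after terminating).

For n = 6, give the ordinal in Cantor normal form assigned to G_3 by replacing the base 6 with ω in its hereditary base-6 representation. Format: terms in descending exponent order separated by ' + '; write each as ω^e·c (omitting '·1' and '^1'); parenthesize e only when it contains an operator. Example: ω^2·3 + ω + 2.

ω + 1

G_0=6  [base 3] 2·3  →[3↦4]→  2·4 = 8  −1 ⇒ G_1=7
G_1=7  [base 4] 4 + 3  →[4↦5]→  5 + 3 = 8  −1 ⇒ G_2=7
G_2=7  [base 5] 5 + 2  →[5↦6]→  6 + 2 = 8  −1 ⇒ G_3=7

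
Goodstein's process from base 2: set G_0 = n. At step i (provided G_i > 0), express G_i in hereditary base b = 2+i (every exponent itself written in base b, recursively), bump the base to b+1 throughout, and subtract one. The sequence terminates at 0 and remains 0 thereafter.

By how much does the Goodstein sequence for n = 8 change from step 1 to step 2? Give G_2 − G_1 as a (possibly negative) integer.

473

step 0: 8 = 2^(2 + 1); sub 3 for 2: 3^(3 + 1); = 81; G_1 = 81−1 = 80
step 1: 80 = 2·3^3 + 2·3^2 + 2·3 + 2; sub 4 for 3: 2·4^4 + 2·4^2 + 2·4 + 2; = 554; G_2 = 554−1 = 553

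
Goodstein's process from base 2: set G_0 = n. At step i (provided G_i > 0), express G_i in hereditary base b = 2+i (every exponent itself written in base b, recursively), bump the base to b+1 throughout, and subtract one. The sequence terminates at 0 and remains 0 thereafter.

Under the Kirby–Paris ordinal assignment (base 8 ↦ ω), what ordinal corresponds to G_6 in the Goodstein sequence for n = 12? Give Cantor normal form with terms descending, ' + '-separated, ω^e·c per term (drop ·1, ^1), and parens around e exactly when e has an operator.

ω^(ω + 1) + ω^2·2 + ω + 3

12 —HB2→ 2^(2 + 1) + 2^2 —bump→ 3^(3 + 1) + 3^3 = 108 —(−1)→ 107
107 —HB3→ 3^(3 + 1) + 2·3^2 + 2·3 + 2 —bump→ 4^(4 + 1) + 2·4^2 + 2·4 + 2 = 1066 —(−1)→ 1065
1065 —HB4→ 4^(4 + 1) + 2·4^2 + 2·4 + 1 —bump→ 5^(5 + 1) + 2·5^2 + 2·5 + 1 = 15686 —(−1)→ 15685
15685 —HB5→ 5^(5 + 1) + 2·5^2 + 2·5 —bump→ 6^(6 + 1) + 2·6^2 + 2·6 = 280020 —(−1)→ 280019
280019 —HB6→ 6^(6 + 1) + 2·6^2 + 6 + 5 —bump→ 7^(7 + 1) + 2·7^2 + 7 + 5 = 5764911 —(−1)→ 5764910
5764910 —HB7→ 7^(7 + 1) + 2·7^2 + 7 + 4 —bump→ 8^(8 + 1) + 2·8^2 + 8 + 4 = 134217868 —(−1)→ 134217867
134217867 —HB8→ 8^(8 + 1) + 2·8^2 + 8 + 3 —bump→ 9^(9 + 1) + 2·9^2 + 9 + 3 = 3486784575 —(−1)→ 3486784574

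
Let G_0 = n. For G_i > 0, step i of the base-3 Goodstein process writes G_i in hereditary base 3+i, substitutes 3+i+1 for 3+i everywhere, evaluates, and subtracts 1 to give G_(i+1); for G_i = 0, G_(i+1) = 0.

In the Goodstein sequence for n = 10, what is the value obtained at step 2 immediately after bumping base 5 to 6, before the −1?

i=0: 10 = 3^2 + 1 (b=3); 3→4: 4^2 + 1 = 17; 17−1 = 16
i=1: 16 = 4^2 (b=4); 4→5: 5^2 = 25; 25−1 = 24
i=2: 24 = 4·5 + 4 (b=5); 5→6: 4·6 + 4 = 28; 28−1 = 27

28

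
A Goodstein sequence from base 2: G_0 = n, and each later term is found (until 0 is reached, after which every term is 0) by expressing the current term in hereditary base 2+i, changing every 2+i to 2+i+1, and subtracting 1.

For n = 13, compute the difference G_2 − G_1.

base 2: 13 = 2^(2 + 1) + 2^2 + 1; at 3: 3^(3 + 1) + 3^3 + 1 = 109; next = 108
base 3: 108 = 3^(3 + 1) + 3^3; at 4: 4^(4 + 1) + 4^4 = 1280; next = 1279

1171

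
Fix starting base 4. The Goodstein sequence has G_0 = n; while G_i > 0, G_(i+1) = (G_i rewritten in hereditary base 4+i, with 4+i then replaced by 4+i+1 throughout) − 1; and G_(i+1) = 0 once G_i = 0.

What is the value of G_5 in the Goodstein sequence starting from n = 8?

9

(0) 8|_4 = 2·4 ↦ 2·5|_5 = 10 ⇒ 9
(1) 9|_5 = 5 + 4 ↦ 6 + 4|_6 = 10 ⇒ 9
(2) 9|_6 = 6 + 3 ↦ 7 + 3|_7 = 10 ⇒ 9
(3) 9|_7 = 7 + 2 ↦ 8 + 2|_8 = 10 ⇒ 9
(4) 9|_8 = 8 + 1 ↦ 9 + 1|_9 = 10 ⇒ 9
(5) 9|_9 = 9 ↦ 10|_10 = 10 ⇒ 9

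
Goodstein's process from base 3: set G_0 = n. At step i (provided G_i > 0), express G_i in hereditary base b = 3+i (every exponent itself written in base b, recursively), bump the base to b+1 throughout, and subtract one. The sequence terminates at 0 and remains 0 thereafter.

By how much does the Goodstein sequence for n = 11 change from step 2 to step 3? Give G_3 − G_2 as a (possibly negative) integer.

i=0: 11 = 3^2 + 2 (b=3); 3→4: 4^2 + 2 = 18; 18−1 = 17
i=1: 17 = 4^2 + 1 (b=4); 4→5: 5^2 + 1 = 26; 26−1 = 25
i=2: 25 = 5^2 (b=5); 5→6: 6^2 = 36; 36−1 = 35

10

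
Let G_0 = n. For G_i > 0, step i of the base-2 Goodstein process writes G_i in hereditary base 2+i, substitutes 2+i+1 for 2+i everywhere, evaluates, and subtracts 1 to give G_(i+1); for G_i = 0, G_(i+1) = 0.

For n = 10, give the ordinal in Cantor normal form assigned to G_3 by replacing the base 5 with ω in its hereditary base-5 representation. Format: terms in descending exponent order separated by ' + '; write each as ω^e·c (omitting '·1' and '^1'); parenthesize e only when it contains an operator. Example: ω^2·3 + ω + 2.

G_0 = 10. HB_2(10) = 2^(2 + 1) + 2. Bump = 84. G_1 = 83.
G_1 = 83. HB_3(83) = 3^(3 + 1) + 2. Bump = 1026. G_2 = 1025.
G_2 = 1025. HB_4(1025) = 4^(4 + 1) + 1. Bump = 15626. G_3 = 15625.
G_3 = 15625. HB_5(15625) = 5^(5 + 1). Bump = 279936. G_4 = 279935.

ω^(ω + 1)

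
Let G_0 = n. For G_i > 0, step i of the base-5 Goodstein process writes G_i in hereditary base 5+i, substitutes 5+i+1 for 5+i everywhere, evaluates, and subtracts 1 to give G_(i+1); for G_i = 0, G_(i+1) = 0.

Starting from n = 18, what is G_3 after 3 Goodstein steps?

step 0: 18 = 3·5 + 3; sub 6 for 5: 3·6 + 3; = 21; G_1 = 21−1 = 20
step 1: 20 = 3·6 + 2; sub 7 for 6: 3·7 + 2; = 23; G_2 = 23−1 = 22
step 2: 22 = 3·7 + 1; sub 8 for 7: 3·8 + 1; = 25; G_3 = 25−1 = 24
step 3: 24 = 3·8; sub 9 for 8: 3·9; = 27; G_4 = 27−1 = 26

24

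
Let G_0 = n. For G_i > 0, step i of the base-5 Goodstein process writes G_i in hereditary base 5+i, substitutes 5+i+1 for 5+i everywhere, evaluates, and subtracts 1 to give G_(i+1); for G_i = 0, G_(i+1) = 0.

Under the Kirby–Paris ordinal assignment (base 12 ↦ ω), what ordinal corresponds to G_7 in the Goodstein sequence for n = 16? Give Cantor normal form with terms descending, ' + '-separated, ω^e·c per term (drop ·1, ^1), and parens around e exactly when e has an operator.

G_0 = 16. HB_5(16) = 3·5 + 1. Bump = 19. G_1 = 18.
G_1 = 18. HB_6(18) = 3·6. Bump = 21. G_2 = 20.
G_2 = 20. HB_7(20) = 2·7 + 6. Bump = 22. G_3 = 21.
G_3 = 21. HB_8(21) = 2·8 + 5. Bump = 23. G_4 = 22.
G_4 = 22. HB_9(22) = 2·9 + 4. Bump = 24. G_5 = 23.
G_5 = 23. HB_10(23) = 2·10 + 3. Bump = 25. G_6 = 24.
G_6 = 24. HB_11(24) = 2·11 + 2. Bump = 26. G_7 = 25.
G_7 = 25. HB_12(25) = 2·12 + 1. Bump = 27. G_8 = 26.

ω·2 + 1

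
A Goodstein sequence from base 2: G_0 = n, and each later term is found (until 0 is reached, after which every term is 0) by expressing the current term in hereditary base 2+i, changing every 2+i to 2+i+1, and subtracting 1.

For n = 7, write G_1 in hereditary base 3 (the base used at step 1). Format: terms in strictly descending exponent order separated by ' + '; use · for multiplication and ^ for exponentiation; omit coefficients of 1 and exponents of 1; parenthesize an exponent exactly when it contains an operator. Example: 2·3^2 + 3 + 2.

3^3 + 3

G_0 = 7. HB_2(7) = 2^2 + 2 + 1. Bump = 31. G_1 = 30.
G_1 = 30. HB_3(30) = 3^3 + 3. Bump = 260. G_2 = 259.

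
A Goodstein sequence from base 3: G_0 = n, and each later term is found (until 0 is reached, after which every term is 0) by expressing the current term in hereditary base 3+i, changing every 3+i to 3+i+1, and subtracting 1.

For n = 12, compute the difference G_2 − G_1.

8

G_0=12  [base 3] 3^2 + 3  →[3↦4]→  4^2 + 4 = 20  −1 ⇒ G_1=19
G_1=19  [base 4] 4^2 + 3  →[4↦5]→  5^2 + 3 = 28  −1 ⇒ G_2=27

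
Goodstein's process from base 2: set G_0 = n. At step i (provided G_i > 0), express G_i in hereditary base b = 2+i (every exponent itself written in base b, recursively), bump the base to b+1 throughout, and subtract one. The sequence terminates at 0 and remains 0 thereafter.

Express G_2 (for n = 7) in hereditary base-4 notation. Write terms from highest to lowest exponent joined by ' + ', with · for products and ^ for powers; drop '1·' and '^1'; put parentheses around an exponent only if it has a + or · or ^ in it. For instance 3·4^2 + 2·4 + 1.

4^4 + 3

G_0 = 7. HB_2(7) = 2^2 + 2 + 1. Bump = 31. G_1 = 30.
G_1 = 30. HB_3(30) = 3^3 + 3. Bump = 260. G_2 = 259.
G_2 = 259. HB_4(259) = 4^4 + 3. Bump = 3128. G_3 = 3127.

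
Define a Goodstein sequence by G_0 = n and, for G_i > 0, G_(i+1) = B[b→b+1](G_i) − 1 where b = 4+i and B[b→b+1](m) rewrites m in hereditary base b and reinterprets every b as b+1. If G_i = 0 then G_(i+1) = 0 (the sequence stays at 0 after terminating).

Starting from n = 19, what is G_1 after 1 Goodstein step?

base 4: 19 = 4^2 + 3; at 5: 5^2 + 3 = 28; next = 27
base 5: 27 = 5^2 + 2; at 6: 6^2 + 2 = 38; next = 37

27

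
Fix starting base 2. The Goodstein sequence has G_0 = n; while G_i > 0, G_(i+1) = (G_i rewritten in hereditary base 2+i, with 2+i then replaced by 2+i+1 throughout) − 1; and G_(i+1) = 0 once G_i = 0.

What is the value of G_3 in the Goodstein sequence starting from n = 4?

60

step 0: 4 = 2^2; sub 3 for 2: 3^3; = 27; G_1 = 27−1 = 26
step 1: 26 = 2·3^2 + 2·3 + 2; sub 4 for 3: 2·4^2 + 2·4 + 2; = 42; G_2 = 42−1 = 41
step 2: 41 = 2·4^2 + 2·4 + 1; sub 5 for 4: 2·5^2 + 2·5 + 1; = 61; G_3 = 61−1 = 60
step 3: 60 = 2·5^2 + 2·5; sub 6 for 5: 2·6^2 + 2·6; = 84; G_4 = 84−1 = 83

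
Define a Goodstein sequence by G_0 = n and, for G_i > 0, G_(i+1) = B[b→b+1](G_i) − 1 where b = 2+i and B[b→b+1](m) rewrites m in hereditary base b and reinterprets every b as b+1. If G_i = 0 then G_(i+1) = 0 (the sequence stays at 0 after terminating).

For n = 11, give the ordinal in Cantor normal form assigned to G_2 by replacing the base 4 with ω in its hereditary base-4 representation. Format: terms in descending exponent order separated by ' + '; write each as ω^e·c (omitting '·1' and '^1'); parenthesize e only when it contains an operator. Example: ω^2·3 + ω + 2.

ω^(ω + 1) + 3

i=0: 11 = 2^(2 + 1) + 2 + 1 (b=2); 2→3: 3^(3 + 1) + 3 + 1 = 85; 85−1 = 84
i=1: 84 = 3^(3 + 1) + 3 (b=3); 3→4: 4^(4 + 1) + 4 = 1028; 1028−1 = 1027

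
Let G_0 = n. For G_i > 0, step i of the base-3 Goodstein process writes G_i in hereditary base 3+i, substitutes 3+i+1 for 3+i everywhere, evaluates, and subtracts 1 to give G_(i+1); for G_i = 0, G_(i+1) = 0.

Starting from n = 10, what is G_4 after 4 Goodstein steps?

30

(0) 10|_3 = 3^2 + 1 ↦ 4^2 + 1|_4 = 17 ⇒ 16
(1) 16|_4 = 4^2 ↦ 5^2|_5 = 25 ⇒ 24
(2) 24|_5 = 4·5 + 4 ↦ 4·6 + 4|_6 = 28 ⇒ 27
(3) 27|_6 = 4·6 + 3 ↦ 4·7 + 3|_7 = 31 ⇒ 30
(4) 30|_7 = 4·7 + 2 ↦ 4·8 + 2|_8 = 34 ⇒ 33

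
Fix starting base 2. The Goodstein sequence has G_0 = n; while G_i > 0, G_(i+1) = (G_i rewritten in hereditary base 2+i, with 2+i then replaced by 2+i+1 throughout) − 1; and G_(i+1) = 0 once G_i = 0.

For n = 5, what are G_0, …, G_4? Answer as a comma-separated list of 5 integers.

G_0=5  [base 2] 2^2 + 1  →[2↦3]→  3^3 + 1 = 28  −1 ⇒ G_1=27
G_1=27  [base 3] 3^3  →[3↦4]→  4^4 = 256  −1 ⇒ G_2=255
G_2=255  [base 4] 3·4^3 + 3·4^2 + 3·4 + 3  →[4↦5]→  3·5^3 + 3·5^2 + 3·5 + 3 = 468  −1 ⇒ G_3=467
G_3=467  [base 5] 3·5^3 + 3·5^2 + 3·5 + 2  →[5↦6]→  3·6^3 + 3·6^2 + 3·6 + 2 = 776  −1 ⇒ G_4=775

5, 27, 255, 467, 775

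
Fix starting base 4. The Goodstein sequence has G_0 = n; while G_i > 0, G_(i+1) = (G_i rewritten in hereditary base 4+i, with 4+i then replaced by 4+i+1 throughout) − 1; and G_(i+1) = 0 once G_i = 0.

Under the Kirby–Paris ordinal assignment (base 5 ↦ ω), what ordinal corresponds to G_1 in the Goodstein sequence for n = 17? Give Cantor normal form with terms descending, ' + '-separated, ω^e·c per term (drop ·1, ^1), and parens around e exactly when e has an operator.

ω^2

(0) 17|_4 = 4^2 + 1 ↦ 5^2 + 1|_5 = 26 ⇒ 25
(1) 25|_5 = 5^2 ↦ 6^2|_6 = 36 ⇒ 35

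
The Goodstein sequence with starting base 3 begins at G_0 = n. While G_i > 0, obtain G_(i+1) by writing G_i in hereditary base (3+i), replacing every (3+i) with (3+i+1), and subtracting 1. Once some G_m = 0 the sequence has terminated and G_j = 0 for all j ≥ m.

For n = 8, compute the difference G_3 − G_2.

1

i=0: 8 = 2·3 + 2 (b=3); 3→4: 2·4 + 2 = 10; 10−1 = 9
i=1: 9 = 2·4 + 1 (b=4); 4→5: 2·5 + 1 = 11; 11−1 = 10
i=2: 10 = 2·5 (b=5); 5→6: 2·6 = 12; 12−1 = 11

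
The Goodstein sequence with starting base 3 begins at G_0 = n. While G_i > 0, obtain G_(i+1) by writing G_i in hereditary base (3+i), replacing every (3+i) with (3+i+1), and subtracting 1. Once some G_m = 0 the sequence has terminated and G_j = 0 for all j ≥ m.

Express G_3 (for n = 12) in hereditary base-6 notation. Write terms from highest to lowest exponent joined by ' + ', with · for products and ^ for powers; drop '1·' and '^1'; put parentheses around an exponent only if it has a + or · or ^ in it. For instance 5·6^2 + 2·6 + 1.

6^2 + 1

step 0: 12 = 3^2 + 3; sub 4 for 3: 4^2 + 4; = 20; G_1 = 20−1 = 19
step 1: 19 = 4^2 + 3; sub 5 for 4: 5^2 + 3; = 28; G_2 = 28−1 = 27
step 2: 27 = 5^2 + 2; sub 6 for 5: 6^2 + 2; = 38; G_3 = 38−1 = 37
step 3: 37 = 6^2 + 1; sub 7 for 6: 7^2 + 1; = 50; G_4 = 50−1 = 49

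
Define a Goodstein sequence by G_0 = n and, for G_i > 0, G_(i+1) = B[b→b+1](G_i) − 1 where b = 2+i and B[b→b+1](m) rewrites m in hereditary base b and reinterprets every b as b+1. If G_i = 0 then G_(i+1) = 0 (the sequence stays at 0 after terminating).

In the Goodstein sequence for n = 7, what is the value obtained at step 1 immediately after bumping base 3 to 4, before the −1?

step 0: 7 = 2^2 + 2 + 1; sub 3 for 2: 3^3 + 3 + 1; = 31; G_1 = 31−1 = 30
step 1: 30 = 3^3 + 3; sub 4 for 3: 4^4 + 4; = 260; G_2 = 260−1 = 259

260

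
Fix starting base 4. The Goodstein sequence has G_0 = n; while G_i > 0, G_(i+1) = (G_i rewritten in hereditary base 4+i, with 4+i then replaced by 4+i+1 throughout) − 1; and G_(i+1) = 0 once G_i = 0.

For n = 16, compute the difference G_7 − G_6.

(0) 16|_4 = 4^2 ↦ 5^2|_5 = 25 ⇒ 24
(1) 24|_5 = 4·5 + 4 ↦ 4·6 + 4|_6 = 28 ⇒ 27
(2) 27|_6 = 4·6 + 3 ↦ 4·7 + 3|_7 = 31 ⇒ 30
(3) 30|_7 = 4·7 + 2 ↦ 4·8 + 2|_8 = 34 ⇒ 33
(4) 33|_8 = 4·8 + 1 ↦ 4·9 + 1|_9 = 37 ⇒ 36
(5) 36|_9 = 4·9 ↦ 4·10|_10 = 40 ⇒ 39
(6) 39|_10 = 3·10 + 9 ↦ 3·11 + 9|_11 = 42 ⇒ 41

2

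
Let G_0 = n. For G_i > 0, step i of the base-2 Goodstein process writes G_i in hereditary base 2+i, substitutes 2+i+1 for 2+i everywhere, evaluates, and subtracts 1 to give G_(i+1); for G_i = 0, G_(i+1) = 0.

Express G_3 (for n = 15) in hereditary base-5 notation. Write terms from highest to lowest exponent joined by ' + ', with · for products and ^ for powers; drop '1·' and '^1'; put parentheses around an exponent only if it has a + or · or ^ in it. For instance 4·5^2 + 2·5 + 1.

5^(5 + 1) + 5^5 + 2

i=0: 15 = 2^(2 + 1) + 2^2 + 2 + 1 (b=2); 2→3: 3^(3 + 1) + 3^3 + 3 + 1 = 112; 112−1 = 111
i=1: 111 = 3^(3 + 1) + 3^3 + 3 (b=3); 3→4: 4^(4 + 1) + 4^4 + 4 = 1284; 1284−1 = 1283
i=2: 1283 = 4^(4 + 1) + 4^4 + 3 (b=4); 4→5: 5^(5 + 1) + 5^5 + 3 = 18753; 18753−1 = 18752
i=3: 18752 = 5^(5 + 1) + 5^5 + 2 (b=5); 5→6: 6^(6 + 1) + 6^6 + 2 = 326594; 326594−1 = 326593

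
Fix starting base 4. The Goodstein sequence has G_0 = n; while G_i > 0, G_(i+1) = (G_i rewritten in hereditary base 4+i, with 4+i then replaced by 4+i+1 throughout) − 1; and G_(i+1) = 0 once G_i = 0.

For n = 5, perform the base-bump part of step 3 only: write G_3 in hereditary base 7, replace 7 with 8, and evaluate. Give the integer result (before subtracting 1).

i=0: 5 = 4 + 1 (b=4); 4→5: 5 + 1 = 6; 6−1 = 5
i=1: 5 = 5 (b=5); 5→6: 6 = 6; 6−1 = 5
i=2: 5 = 5 (b=6); 6→7: 5 = 5; 5−1 = 4
i=3: 4 = 4 (b=7); 7→8: 4 = 4; 4−1 = 3

4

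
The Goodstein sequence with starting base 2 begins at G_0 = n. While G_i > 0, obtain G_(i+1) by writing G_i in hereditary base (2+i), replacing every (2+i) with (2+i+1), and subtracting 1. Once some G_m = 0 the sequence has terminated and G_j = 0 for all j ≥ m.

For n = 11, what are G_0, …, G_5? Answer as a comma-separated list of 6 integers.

[0] 11 ≡ 2^(2 + 1) + 2 + 1 (base 2). Lift 3: 85. −1: 84.
[1] 84 ≡ 3^(3 + 1) + 3 (base 3). Lift 4: 1028. −1: 1027.
[2] 1027 ≡ 4^(4 + 1) + 3 (base 4). Lift 5: 15628. −1: 15627.
[3] 15627 ≡ 5^(5 + 1) + 2 (base 5). Lift 6: 279938. −1: 279937.
[4] 279937 ≡ 6^(6 + 1) + 1 (base 6). Lift 7: 5764802. −1: 5764801.

11, 84, 1027, 15627, 279937, 5764801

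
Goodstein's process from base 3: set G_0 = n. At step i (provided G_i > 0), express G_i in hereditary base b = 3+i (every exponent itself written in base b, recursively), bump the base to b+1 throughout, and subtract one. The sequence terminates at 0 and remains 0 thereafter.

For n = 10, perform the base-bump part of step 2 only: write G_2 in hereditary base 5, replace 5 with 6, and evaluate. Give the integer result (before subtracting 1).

28

[0] 10 ≡ 3^2 + 1 (base 3). Lift 4: 17. −1: 16.
[1] 16 ≡ 4^2 (base 4). Lift 5: 25. −1: 24.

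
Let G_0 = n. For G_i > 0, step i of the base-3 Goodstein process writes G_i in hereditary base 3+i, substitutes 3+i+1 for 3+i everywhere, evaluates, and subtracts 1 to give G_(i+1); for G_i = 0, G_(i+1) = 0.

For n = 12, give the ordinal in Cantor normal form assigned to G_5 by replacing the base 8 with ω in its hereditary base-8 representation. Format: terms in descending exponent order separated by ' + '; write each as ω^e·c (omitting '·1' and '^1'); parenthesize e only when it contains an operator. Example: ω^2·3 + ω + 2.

ω·7 + 7

(0) 12|_3 = 3^2 + 3 ↦ 4^2 + 4|_4 = 20 ⇒ 19
(1) 19|_4 = 4^2 + 3 ↦ 5^2 + 3|_5 = 28 ⇒ 27
(2) 27|_5 = 5^2 + 2 ↦ 6^2 + 2|_6 = 38 ⇒ 37
(3) 37|_6 = 6^2 + 1 ↦ 7^2 + 1|_7 = 50 ⇒ 49
(4) 49|_7 = 7^2 ↦ 8^2|_8 = 64 ⇒ 63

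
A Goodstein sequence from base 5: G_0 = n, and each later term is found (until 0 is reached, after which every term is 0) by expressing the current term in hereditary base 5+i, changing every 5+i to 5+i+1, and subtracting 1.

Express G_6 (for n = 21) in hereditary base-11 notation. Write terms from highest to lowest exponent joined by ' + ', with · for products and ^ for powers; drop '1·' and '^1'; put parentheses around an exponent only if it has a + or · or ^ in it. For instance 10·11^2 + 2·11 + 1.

i=0: 21 = 4·5 + 1 (b=5); 5→6: 4·6 + 1 = 25; 25−1 = 24
i=1: 24 = 4·6 (b=6); 6→7: 4·7 = 28; 28−1 = 27
i=2: 27 = 3·7 + 6 (b=7); 7→8: 3·8 + 6 = 30; 30−1 = 29
i=3: 29 = 3·8 + 5 (b=8); 8→9: 3·9 + 5 = 32; 32−1 = 31
i=4: 31 = 3·9 + 4 (b=9); 9→10: 3·10 + 4 = 34; 34−1 = 33
i=5: 33 = 3·10 + 3 (b=10); 10→11: 3·11 + 3 = 36; 36−1 = 35

3·11 + 2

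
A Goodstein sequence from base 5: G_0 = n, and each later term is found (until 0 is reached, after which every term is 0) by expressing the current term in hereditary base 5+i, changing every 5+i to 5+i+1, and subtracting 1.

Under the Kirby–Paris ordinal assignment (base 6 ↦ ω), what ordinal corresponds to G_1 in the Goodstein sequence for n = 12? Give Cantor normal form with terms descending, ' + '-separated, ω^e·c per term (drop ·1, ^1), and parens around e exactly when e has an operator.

[0] 12 ≡ 2·5 + 2 (base 5). Lift 6: 14. −1: 13.
[1] 13 ≡ 2·6 + 1 (base 6). Lift 7: 15. −1: 14.

ω·2 + 1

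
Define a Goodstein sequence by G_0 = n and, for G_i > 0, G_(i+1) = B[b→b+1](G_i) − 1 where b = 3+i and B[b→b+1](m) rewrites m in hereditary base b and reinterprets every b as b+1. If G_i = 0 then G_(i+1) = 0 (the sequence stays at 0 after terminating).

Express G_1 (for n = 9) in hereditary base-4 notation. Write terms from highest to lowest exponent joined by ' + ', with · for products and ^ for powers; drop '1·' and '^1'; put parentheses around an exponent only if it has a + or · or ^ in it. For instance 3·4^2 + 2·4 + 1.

3·4 + 3

step 0: 9 = 3^2; sub 4 for 3: 4^2; = 16; G_1 = 16−1 = 15
step 1: 15 = 3·4 + 3; sub 5 for 4: 3·5 + 3; = 18; G_2 = 18−1 = 17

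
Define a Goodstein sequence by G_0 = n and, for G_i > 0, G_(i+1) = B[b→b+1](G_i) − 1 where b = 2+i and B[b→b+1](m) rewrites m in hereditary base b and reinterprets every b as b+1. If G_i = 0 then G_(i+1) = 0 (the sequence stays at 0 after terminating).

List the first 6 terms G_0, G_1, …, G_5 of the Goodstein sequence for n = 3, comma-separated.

3, 3, 3, 2, 1, 0

base 2: 3 = 2 + 1; at 3: 3 + 1 = 4; next = 3
base 3: 3 = 3; at 4: 4 = 4; next = 3
base 4: 3 = 3; at 5: 3 = 3; next = 2
base 5: 2 = 2; at 6: 2 = 2; next = 1
base 6: 1 = 1; at 7: 1 = 1; next = 0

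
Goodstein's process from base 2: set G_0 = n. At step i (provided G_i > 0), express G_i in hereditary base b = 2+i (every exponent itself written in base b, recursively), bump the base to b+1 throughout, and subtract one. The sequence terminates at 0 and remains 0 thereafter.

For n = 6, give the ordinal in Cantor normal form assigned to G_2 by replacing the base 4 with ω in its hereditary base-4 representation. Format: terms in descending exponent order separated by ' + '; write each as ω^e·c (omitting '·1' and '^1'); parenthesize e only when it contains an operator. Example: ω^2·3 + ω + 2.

base 2: 6 = 2^2 + 2; at 3: 3^3 + 3 = 30; next = 29
base 3: 29 = 3^3 + 2; at 4: 4^4 + 2 = 258; next = 257
base 4: 257 = 4^4 + 1; at 5: 5^5 + 1 = 3126; next = 3125

ω^ω + 1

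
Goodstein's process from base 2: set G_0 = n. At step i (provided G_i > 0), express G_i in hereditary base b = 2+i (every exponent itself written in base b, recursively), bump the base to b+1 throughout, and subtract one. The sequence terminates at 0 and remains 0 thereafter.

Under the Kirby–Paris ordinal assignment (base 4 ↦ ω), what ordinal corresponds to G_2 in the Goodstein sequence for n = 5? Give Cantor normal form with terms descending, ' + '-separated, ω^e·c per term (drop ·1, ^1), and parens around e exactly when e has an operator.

ω^3·3 + ω^2·3 + ω·3 + 3

base 2: 5 = 2^2 + 1; at 3: 3^3 + 1 = 28; next = 27
base 3: 27 = 3^3; at 4: 4^4 = 256; next = 255
base 4: 255 = 3·4^3 + 3·4^2 + 3·4 + 3; at 5: 3·5^3 + 3·5^2 + 3·5 + 3 = 468; next = 467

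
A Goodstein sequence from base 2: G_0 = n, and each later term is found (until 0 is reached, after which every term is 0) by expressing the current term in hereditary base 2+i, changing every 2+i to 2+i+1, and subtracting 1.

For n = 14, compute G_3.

[0] 14 ≡ 2^(2 + 1) + 2^2 + 2 (base 2). Lift 3: 111. −1: 110.
[1] 110 ≡ 3^(3 + 1) + 3^3 + 2 (base 3). Lift 4: 1282. −1: 1281.
[2] 1281 ≡ 4^(4 + 1) + 4^4 + 1 (base 4). Lift 5: 18751. −1: 18750.
[3] 18750 ≡ 5^(5 + 1) + 5^5 (base 5). Lift 6: 326592. −1: 326591.

18750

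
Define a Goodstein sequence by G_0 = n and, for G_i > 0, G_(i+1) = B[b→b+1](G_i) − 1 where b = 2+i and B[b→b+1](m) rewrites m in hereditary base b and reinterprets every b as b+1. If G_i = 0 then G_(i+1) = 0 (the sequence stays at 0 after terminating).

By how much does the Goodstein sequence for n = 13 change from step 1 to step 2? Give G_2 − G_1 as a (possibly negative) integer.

1171

G_0 = 13. HB_2(13) = 2^(2 + 1) + 2^2 + 1. Bump = 109. G_1 = 108.
G_1 = 108. HB_3(108) = 3^(3 + 1) + 3^3. Bump = 1280. G_2 = 1279.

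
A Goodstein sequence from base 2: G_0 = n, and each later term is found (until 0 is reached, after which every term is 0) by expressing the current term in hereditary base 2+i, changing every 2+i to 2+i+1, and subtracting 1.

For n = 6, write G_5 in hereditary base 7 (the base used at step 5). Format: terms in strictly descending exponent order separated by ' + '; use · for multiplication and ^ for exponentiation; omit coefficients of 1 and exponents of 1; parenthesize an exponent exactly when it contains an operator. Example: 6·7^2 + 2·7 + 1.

G_0=6  [base 2] 2^2 + 2  →[2↦3]→  3^3 + 3 = 30  −1 ⇒ G_1=29
G_1=29  [base 3] 3^3 + 2  →[3↦4]→  4^4 + 2 = 258  −1 ⇒ G_2=257
G_2=257  [base 4] 4^4 + 1  →[4↦5]→  5^5 + 1 = 3126  −1 ⇒ G_3=3125
G_3=3125  [base 5] 5^5  →[5↦6]→  6^6 = 46656  −1 ⇒ G_4=46655
G_4=46655  [base 6] 5·6^5 + 5·6^4 + 5·6^3 + 5·6^2 + 5·6 + 5  →[6↦7]→  5·7^5 + 5·7^4 + 5·7^3 + 5·7^2 + 5·7 + 5 = 98040  −1 ⇒ G_5=98039
G_5=98039  [base 7] 5·7^5 + 5·7^4 + 5·7^3 + 5·7^2 + 5·7 + 4  →[7↦8]→  5·8^5 + 5·8^4 + 5·8^3 + 5·8^2 + 5·8 + 4 = 187244  −1 ⇒ G_6=187243

5·7^5 + 5·7^4 + 5·7^3 + 5·7^2 + 5·7 + 4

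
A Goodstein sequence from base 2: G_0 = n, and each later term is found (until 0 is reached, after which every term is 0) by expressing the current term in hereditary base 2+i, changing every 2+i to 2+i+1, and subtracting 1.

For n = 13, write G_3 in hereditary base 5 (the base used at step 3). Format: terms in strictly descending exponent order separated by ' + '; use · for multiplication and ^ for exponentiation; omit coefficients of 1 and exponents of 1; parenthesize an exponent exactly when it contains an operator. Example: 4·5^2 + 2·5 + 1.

5^(5 + 1) + 3·5^3 + 3·5^2 + 3·5 + 2

G_0 = 13. HB_2(13) = 2^(2 + 1) + 2^2 + 1. Bump = 109. G_1 = 108.
G_1 = 108. HB_3(108) = 3^(3 + 1) + 3^3. Bump = 1280. G_2 = 1279.
G_2 = 1279. HB_4(1279) = 4^(4 + 1) + 3·4^3 + 3·4^2 + 3·4 + 3. Bump = 16093. G_3 = 16092.
G_3 = 16092. HB_5(16092) = 5^(5 + 1) + 3·5^3 + 3·5^2 + 3·5 + 2. Bump = 280712. G_4 = 280711.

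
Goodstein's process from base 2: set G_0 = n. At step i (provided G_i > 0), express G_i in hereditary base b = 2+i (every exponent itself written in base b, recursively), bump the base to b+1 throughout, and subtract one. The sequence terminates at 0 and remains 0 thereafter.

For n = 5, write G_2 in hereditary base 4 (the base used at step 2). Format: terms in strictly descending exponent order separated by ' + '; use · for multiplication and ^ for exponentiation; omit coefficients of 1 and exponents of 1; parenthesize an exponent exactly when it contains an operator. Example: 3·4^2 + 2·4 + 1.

3·4^3 + 3·4^2 + 3·4 + 3

[0] 5 ≡ 2^2 + 1 (base 2). Lift 3: 28. −1: 27.
[1] 27 ≡ 3^3 (base 3). Lift 4: 256. −1: 255.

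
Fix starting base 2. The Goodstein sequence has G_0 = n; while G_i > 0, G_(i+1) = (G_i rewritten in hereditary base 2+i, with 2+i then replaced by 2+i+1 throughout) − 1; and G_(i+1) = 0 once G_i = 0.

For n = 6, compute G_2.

i=0: 6 = 2^2 + 2 (b=2); 2→3: 3^3 + 3 = 30; 30−1 = 29
i=1: 29 = 3^3 + 2 (b=3); 3→4: 4^4 + 2 = 258; 258−1 = 257

257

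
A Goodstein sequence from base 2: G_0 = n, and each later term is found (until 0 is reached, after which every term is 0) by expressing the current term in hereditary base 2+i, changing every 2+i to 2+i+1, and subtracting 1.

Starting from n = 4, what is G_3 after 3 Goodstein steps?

60

(0) 4|_2 = 2^2 ↦ 3^3|_3 = 27 ⇒ 26
(1) 26|_3 = 2·3^2 + 2·3 + 2 ↦ 2·4^2 + 2·4 + 2|_4 = 42 ⇒ 41
(2) 41|_4 = 2·4^2 + 2·4 + 1 ↦ 2·5^2 + 2·5 + 1|_5 = 61 ⇒ 60
(3) 60|_5 = 2·5^2 + 2·5 ↦ 2·6^2 + 2·6|_6 = 84 ⇒ 83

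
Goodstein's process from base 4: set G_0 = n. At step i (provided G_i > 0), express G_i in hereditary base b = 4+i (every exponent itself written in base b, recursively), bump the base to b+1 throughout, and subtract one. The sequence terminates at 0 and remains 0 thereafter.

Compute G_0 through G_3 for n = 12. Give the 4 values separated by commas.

12, 14, 15, 16

(0) 12|_4 = 3·4 ↦ 3·5|_5 = 15 ⇒ 14
(1) 14|_5 = 2·5 + 4 ↦ 2·6 + 4|_6 = 16 ⇒ 15
(2) 15|_6 = 2·6 + 3 ↦ 2·7 + 3|_7 = 17 ⇒ 16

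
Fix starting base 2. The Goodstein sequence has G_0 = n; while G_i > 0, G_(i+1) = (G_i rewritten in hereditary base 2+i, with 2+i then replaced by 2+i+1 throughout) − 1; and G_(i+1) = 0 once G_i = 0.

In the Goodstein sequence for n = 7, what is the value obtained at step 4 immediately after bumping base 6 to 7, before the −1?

823544

G_0=7  [base 2] 2^2 + 2 + 1  →[2↦3]→  3^3 + 3 + 1 = 31  −1 ⇒ G_1=30
G_1=30  [base 3] 3^3 + 3  →[3↦4]→  4^4 + 4 = 260  −1 ⇒ G_2=259
G_2=259  [base 4] 4^4 + 3  →[4↦5]→  5^5 + 3 = 3128  −1 ⇒ G_3=3127
G_3=3127  [base 5] 5^5 + 2  →[5↦6]→  6^6 + 2 = 46658  −1 ⇒ G_4=46657
G_4=46657  [base 6] 6^6 + 1  →[6↦7]→  7^7 + 1 = 823544  −1 ⇒ G_5=823543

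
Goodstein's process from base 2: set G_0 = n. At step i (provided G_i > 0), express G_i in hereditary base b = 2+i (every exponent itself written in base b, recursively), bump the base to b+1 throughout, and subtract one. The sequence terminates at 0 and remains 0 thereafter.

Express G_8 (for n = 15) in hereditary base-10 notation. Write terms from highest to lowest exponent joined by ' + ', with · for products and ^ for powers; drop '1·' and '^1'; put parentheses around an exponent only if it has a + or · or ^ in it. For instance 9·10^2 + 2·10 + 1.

10^(10 + 1) + 7·10^7 + 7·10^6 + 7·10^5 + 7·10^4 + 7·10^3 + 7·10^2 + 7·10 + 5

i=0: 15 = 2^(2 + 1) + 2^2 + 2 + 1 (b=2); 2→3: 3^(3 + 1) + 3^3 + 3 + 1 = 112; 112−1 = 111
i=1: 111 = 3^(3 + 1) + 3^3 + 3 (b=3); 3→4: 4^(4 + 1) + 4^4 + 4 = 1284; 1284−1 = 1283
i=2: 1283 = 4^(4 + 1) + 4^4 + 3 (b=4); 4→5: 5^(5 + 1) + 5^5 + 3 = 18753; 18753−1 = 18752
i=3: 18752 = 5^(5 + 1) + 5^5 + 2 (b=5); 5→6: 6^(6 + 1) + 6^6 + 2 = 326594; 326594−1 = 326593
i=4: 326593 = 6^(6 + 1) + 6^6 + 1 (b=6); 6→7: 7^(7 + 1) + 7^7 + 1 = 6588345; 6588345−1 = 6588344
i=5: 6588344 = 7^(7 + 1) + 7^7 (b=7); 7→8: 8^(8 + 1) + 8^8 = 150994944; 150994944−1 = 150994943
i=6: 150994943 = 8^(8 + 1) + 7·8^7 + 7·8^6 + 7·8^5 + 7·8^4 + 7·8^3 + 7·8^2 + 7·8 + 7 (b=8); 8→9: 9^(9 + 1) + 7·9^7 + 7·9^6 + 7·9^5 + 7·9^4 + 7·9^3 + 7·9^2 + 7·9 + 7 = 3524450281; 3524450281−1 = 3524450280
i=7: 3524450280 = 9^(9 + 1) + 7·9^7 + 7·9^6 + 7·9^5 + 7·9^4 + 7·9^3 + 7·9^2 + 7·9 + 6 (b=9); 9→10: 10^(10 + 1) + 7·10^7 + 7·10^6 + 7·10^5 + 7·10^4 + 7·10^3 + 7·10^2 + 7·10 + 6 = 100077777776; 100077777776−1 = 100077777775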